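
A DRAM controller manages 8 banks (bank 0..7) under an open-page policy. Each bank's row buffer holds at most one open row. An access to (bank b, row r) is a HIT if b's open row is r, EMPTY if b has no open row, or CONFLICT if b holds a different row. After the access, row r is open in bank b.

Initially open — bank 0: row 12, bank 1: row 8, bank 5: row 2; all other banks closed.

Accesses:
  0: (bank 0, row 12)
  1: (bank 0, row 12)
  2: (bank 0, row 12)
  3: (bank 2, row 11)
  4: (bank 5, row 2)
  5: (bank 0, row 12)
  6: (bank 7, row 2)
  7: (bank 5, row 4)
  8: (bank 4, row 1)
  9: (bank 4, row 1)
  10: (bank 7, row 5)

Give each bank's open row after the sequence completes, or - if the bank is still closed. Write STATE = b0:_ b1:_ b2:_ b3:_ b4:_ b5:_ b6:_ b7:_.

STATE = b0:12 b1:8 b2:11 b3:- b4:1 b5:4 b6:- b7:5

0: bank 0 row 12 — prev 12 → HIT
1: bank 0 row 12 — prev 12 → HIT
2: bank 0 row 12 — prev 12 → HIT
3: bank 2 row 11 — prev None → EMPTY
4: bank 5 row 2 — prev 2 → HIT
5: bank 0 row 12 — prev 12 → HIT
6: bank 7 row 2 — prev None → EMPTY
7: bank 5 row 4 — prev 2 → CONFLICT
8: bank 4 row 1 — prev None → EMPTY
9: bank 4 row 1 — prev 1 → HIT
10: bank 7 row 5 — prev 2 → CONFLICT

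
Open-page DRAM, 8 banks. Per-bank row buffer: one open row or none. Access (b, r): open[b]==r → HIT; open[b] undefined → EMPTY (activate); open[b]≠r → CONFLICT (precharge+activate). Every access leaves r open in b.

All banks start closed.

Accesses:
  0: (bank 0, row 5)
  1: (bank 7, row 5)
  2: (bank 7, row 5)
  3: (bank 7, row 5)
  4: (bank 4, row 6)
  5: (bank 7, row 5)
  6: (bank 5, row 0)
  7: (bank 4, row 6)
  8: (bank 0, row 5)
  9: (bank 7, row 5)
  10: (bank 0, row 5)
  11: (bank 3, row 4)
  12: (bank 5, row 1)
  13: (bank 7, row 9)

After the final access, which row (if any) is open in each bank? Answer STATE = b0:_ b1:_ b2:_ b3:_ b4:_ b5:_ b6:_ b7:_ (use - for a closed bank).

STATE = b0:5 b1:- b2:- b3:4 b4:6 b5:1 b6:- b7:9

step 0: bank0 None->5 [EMPTY]
step 1: bank7 None->5 [EMPTY]
step 2: bank7 5->5 [HIT]
step 3: bank7 5->5 [HIT]
step 4: bank4 None->6 [EMPTY]
step 5: bank7 5->5 [HIT]
step 6: bank5 None->0 [EMPTY]
step 7: bank4 6->6 [HIT]
step 8: bank0 5->5 [HIT]
step 9: bank7 5->5 [HIT]
step 10: bank0 5->5 [HIT]
step 11: bank3 None->4 [EMPTY]
step 12: bank5 0->1 [CONFLICT]
step 13: bank7 5->9 [CONFLICT]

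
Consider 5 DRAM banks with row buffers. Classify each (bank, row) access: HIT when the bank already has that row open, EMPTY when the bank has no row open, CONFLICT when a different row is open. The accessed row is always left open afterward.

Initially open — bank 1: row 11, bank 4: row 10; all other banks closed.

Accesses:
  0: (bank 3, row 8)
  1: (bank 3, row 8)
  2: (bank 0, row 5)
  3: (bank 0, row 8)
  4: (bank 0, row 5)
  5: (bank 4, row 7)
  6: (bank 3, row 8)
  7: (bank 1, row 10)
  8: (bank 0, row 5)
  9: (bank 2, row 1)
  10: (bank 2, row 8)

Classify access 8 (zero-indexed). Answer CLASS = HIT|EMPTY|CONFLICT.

step 0: bank3 None->8 [EMPTY]
step 1: bank3 8->8 [HIT]
step 2: bank0 None->5 [EMPTY]
step 3: bank0 5->8 [CONFLICT]
step 4: bank0 8->5 [CONFLICT]
step 5: bank4 10->7 [CONFLICT]
step 6: bank3 8->8 [HIT]
step 7: bank1 11->10 [CONFLICT]
step 8: bank0 5->5 [HIT]
step 9: bank2 None->1 [EMPTY]
step 10: bank2 1->8 [CONFLICT]

CLASS = HIT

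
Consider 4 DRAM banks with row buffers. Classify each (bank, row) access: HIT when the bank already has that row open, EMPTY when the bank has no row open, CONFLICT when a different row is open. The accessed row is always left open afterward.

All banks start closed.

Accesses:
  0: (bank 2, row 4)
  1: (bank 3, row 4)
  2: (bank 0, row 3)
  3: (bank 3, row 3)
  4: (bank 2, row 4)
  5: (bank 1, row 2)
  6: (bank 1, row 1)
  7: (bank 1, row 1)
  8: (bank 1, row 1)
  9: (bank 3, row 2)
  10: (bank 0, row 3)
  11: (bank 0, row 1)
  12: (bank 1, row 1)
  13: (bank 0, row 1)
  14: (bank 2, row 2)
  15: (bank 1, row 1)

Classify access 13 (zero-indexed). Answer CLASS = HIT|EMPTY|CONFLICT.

  [0] b2 r4: no row ⇒ E
  [1] b3 r4: no row ⇒ E
  [2] b0 r3: no row ⇒ E
  [3] b3 r3: had r4 ⇒ C
  [4] b2 r4: had r4 ⇒ H
  [5] b1 r2: no row ⇒ E
  [6] b1 r1: had r2 ⇒ C
  [7] b1 r1: had r1 ⇒ H
  [8] b1 r1: had r1 ⇒ H
  [9] b3 r2: had r3 ⇒ C
  [10] b0 r3: had r3 ⇒ H
  [11] b0 r1: had r3 ⇒ C
  [12] b1 r1: had r1 ⇒ H
  [13] b0 r1: had r1 ⇒ H
  [14] b2 r2: had r4 ⇒ C
  [15] b1 r1: had r1 ⇒ H

CLASS = HIT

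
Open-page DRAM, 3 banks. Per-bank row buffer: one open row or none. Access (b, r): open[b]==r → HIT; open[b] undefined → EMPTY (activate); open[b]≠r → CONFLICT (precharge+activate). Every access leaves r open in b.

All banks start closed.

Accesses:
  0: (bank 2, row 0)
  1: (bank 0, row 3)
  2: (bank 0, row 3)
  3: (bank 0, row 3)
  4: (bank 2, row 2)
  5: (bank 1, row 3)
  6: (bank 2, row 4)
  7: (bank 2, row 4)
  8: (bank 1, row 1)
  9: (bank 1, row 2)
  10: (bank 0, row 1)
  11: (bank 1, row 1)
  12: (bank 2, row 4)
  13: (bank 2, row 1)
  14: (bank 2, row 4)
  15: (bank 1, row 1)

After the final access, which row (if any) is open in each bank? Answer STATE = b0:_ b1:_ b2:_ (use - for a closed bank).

STATE = b0:1 b1:1 b2:4

#0 (2,0) E
#1 (0,3) E
#2 (0,3) H  (was 3)
#3 (0,3) H  (was 3)
#4 (2,2) C  (was 0)
#5 (1,3) E
#6 (2,4) C  (was 2)
#7 (2,4) H  (was 4)
#8 (1,1) C  (was 3)
#9 (1,2) C  (was 1)
#10 (0,1) C  (was 3)
#11 (1,1) C  (was 2)
#12 (2,4) H  (was 4)
#13 (2,1) C  (was 4)
#14 (2,4) C  (was 1)
#15 (1,1) H  (was 1)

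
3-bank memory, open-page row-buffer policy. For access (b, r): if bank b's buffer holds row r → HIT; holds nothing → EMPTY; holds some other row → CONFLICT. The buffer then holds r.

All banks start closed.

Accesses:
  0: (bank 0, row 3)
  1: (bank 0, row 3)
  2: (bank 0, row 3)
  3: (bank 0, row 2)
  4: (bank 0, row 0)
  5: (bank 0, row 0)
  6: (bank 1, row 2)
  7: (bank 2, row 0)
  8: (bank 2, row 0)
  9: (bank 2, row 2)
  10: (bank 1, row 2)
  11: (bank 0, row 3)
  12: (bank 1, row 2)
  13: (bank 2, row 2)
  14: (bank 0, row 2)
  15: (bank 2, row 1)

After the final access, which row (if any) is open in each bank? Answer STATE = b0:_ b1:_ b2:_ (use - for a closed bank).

STATE = b0:2 b1:2 b2:1

0: bank 0 row 3 — prev None → EMPTY
1: bank 0 row 3 — prev 3 → HIT
2: bank 0 row 3 — prev 3 → HIT
3: bank 0 row 2 — prev 3 → CONFLICT
4: bank 0 row 0 — prev 2 → CONFLICT
5: bank 0 row 0 — prev 0 → HIT
6: bank 1 row 2 — prev None → EMPTY
7: bank 2 row 0 — prev None → EMPTY
8: bank 2 row 0 — prev 0 → HIT
9: bank 2 row 2 — prev 0 → CONFLICT
10: bank 1 row 2 — prev 2 → HIT
11: bank 0 row 3 — prev 0 → CONFLICT
12: bank 1 row 2 — prev 2 → HIT
13: bank 2 row 2 — prev 2 → HIT
14: bank 0 row 2 — prev 3 → CONFLICT
15: bank 2 row 1 — prev 2 → CONFLICT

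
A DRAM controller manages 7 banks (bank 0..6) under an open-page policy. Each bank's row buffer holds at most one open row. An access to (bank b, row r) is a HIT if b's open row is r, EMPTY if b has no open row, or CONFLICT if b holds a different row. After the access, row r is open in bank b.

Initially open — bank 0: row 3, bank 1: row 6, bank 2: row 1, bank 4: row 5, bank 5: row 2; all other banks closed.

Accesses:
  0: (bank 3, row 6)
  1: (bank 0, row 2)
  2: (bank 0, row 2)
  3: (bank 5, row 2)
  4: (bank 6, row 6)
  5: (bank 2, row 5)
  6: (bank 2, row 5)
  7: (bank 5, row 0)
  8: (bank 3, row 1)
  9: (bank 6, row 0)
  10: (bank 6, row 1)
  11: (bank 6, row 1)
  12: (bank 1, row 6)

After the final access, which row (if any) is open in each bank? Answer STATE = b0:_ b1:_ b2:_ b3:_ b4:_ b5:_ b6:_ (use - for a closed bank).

STATE = b0:2 b1:6 b2:5 b3:1 b4:5 b5:0 b6:1

step 0: bank3 None->6 [EMPTY]
step 1: bank0 3->2 [CONFLICT]
step 2: bank0 2->2 [HIT]
step 3: bank5 2->2 [HIT]
step 4: bank6 None->6 [EMPTY]
step 5: bank2 1->5 [CONFLICT]
step 6: bank2 5->5 [HIT]
step 7: bank5 2->0 [CONFLICT]
step 8: bank3 6->1 [CONFLICT]
step 9: bank6 6->0 [CONFLICT]
step 10: bank6 0->1 [CONFLICT]
step 11: bank6 1->1 [HIT]
step 12: bank1 6->6 [HIT]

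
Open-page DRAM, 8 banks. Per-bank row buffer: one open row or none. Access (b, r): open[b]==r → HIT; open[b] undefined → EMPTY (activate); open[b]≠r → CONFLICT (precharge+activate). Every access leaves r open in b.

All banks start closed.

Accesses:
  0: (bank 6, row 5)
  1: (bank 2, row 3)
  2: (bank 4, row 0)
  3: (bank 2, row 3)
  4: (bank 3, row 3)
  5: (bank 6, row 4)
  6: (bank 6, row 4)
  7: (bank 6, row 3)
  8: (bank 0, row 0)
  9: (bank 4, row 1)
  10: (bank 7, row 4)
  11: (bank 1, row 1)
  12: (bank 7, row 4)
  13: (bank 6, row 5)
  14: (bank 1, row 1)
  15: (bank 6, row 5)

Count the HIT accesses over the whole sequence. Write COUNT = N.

  [0] b6 r5: no row ⇒ E
  [1] b2 r3: no row ⇒ E
  [2] b4 r0: no row ⇒ E
  [3] b2 r3: had r3 ⇒ H
  [4] b3 r3: no row ⇒ E
  [5] b6 r4: had r5 ⇒ C
  [6] b6 r4: had r4 ⇒ H
  [7] b6 r3: had r4 ⇒ C
  [8] b0 r0: no row ⇒ E
  [9] b4 r1: had r0 ⇒ C
  [10] b7 r4: no row ⇒ E
  [11] b1 r1: no row ⇒ E
  [12] b7 r4: had r4 ⇒ H
  [13] b6 r5: had r3 ⇒ C
  [14] b1 r1: had r1 ⇒ H
  [15] b6 r5: had r5 ⇒ H

COUNT = 5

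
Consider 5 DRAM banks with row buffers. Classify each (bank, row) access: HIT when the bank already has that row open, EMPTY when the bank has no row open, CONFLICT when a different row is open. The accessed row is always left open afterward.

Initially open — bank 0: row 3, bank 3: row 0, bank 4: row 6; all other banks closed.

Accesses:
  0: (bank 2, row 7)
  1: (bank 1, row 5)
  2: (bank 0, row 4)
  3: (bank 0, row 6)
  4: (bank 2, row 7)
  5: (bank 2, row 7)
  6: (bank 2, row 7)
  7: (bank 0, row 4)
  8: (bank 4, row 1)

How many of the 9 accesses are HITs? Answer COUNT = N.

COUNT = 3

  [0] b2 r7: no row ⇒ E
  [1] b1 r5: no row ⇒ E
  [2] b0 r4: had r3 ⇒ C
  [3] b0 r6: had r4 ⇒ C
  [4] b2 r7: had r7 ⇒ H
  [5] b2 r7: had r7 ⇒ H
  [6] b2 r7: had r7 ⇒ H
  [7] b0 r4: had r6 ⇒ C
  [8] b4 r1: had r6 ⇒ C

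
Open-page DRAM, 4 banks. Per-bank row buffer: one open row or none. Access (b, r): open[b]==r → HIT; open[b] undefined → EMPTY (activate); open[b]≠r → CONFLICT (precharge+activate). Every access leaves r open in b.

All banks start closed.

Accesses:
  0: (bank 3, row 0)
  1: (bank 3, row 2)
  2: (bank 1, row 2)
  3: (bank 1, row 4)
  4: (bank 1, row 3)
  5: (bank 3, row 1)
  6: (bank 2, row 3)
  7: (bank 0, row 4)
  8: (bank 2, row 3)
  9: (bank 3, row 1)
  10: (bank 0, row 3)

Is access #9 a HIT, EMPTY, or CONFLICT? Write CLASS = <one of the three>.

CLASS = HIT

0: bank 3 row 0 — prev None → EMPTY
1: bank 3 row 2 — prev 0 → CONFLICT
2: bank 1 row 2 — prev None → EMPTY
3: bank 1 row 4 — prev 2 → CONFLICT
4: bank 1 row 3 — prev 4 → CONFLICT
5: bank 3 row 1 — prev 2 → CONFLICT
6: bank 2 row 3 — prev None → EMPTY
7: bank 0 row 4 — prev None → EMPTY
8: bank 2 row 3 — prev 3 → HIT
9: bank 3 row 1 — prev 1 → HIT
10: bank 0 row 3 — prev 4 → CONFLICT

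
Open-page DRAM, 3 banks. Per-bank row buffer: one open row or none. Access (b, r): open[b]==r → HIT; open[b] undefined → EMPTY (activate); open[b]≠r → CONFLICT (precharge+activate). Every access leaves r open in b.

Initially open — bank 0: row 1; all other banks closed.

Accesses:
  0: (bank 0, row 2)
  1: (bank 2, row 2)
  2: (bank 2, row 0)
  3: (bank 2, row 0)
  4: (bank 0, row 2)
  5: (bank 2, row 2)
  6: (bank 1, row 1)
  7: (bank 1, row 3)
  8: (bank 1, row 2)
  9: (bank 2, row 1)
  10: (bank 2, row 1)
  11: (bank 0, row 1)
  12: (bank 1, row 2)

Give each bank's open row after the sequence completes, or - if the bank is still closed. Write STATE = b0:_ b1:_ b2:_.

STATE = b0:1 b1:2 b2:1

  [0] b0 r2: had r1 ⇒ C
  [1] b2 r2: no row ⇒ E
  [2] b2 r0: had r2 ⇒ C
  [3] b2 r0: had r0 ⇒ H
  [4] b0 r2: had r2 ⇒ H
  [5] b2 r2: had r0 ⇒ C
  [6] b1 r1: no row ⇒ E
  [7] b1 r3: had r1 ⇒ C
  [8] b1 r2: had r3 ⇒ C
  [9] b2 r1: had r2 ⇒ C
  [10] b2 r1: had r1 ⇒ H
  [11] b0 r1: had r2 ⇒ C
  [12] b1 r2: had r2 ⇒ H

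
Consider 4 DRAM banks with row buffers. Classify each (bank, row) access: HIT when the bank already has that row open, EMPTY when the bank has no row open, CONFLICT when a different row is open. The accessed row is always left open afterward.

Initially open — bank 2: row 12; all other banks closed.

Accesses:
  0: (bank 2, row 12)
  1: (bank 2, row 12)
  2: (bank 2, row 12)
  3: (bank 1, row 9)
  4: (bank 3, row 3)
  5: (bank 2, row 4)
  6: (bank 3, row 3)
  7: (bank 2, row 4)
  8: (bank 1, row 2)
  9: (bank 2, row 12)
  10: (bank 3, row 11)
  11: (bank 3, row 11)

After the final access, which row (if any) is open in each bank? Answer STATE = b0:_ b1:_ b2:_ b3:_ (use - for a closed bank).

STATE = b0:- b1:2 b2:12 b3:11

0: bank 2 row 12 — prev 12 → HIT
1: bank 2 row 12 — prev 12 → HIT
2: bank 2 row 12 — prev 12 → HIT
3: bank 1 row 9 — prev None → EMPTY
4: bank 3 row 3 — prev None → EMPTY
5: bank 2 row 4 — prev 12 → CONFLICT
6: bank 3 row 3 — prev 3 → HIT
7: bank 2 row 4 — prev 4 → HIT
8: bank 1 row 2 — prev 9 → CONFLICT
9: bank 2 row 12 — prev 4 → CONFLICT
10: bank 3 row 11 — prev 3 → CONFLICT
11: bank 3 row 11 — prev 11 → HIT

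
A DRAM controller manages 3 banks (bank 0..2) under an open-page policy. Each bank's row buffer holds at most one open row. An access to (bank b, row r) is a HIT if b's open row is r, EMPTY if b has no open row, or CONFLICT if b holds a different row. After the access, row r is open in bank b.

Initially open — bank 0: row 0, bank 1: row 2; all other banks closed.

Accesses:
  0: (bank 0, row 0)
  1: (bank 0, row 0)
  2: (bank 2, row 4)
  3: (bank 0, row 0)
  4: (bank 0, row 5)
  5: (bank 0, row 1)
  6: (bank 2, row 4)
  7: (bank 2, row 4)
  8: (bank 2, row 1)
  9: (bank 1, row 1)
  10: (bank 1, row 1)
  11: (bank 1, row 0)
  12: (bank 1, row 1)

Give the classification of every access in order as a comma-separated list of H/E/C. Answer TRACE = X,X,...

step 0: bank0 0->0 [HIT]
step 1: bank0 0->0 [HIT]
step 2: bank2 None->4 [EMPTY]
step 3: bank0 0->0 [HIT]
step 4: bank0 0->5 [CONFLICT]
step 5: bank0 5->1 [CONFLICT]
step 6: bank2 4->4 [HIT]
step 7: bank2 4->4 [HIT]
step 8: bank2 4->1 [CONFLICT]
step 9: bank1 2->1 [CONFLICT]
step 10: bank1 1->1 [HIT]
step 11: bank1 1->0 [CONFLICT]
step 12: bank1 0->1 [CONFLICT]

TRACE = H,H,E,H,C,C,H,H,C,C,H,C,C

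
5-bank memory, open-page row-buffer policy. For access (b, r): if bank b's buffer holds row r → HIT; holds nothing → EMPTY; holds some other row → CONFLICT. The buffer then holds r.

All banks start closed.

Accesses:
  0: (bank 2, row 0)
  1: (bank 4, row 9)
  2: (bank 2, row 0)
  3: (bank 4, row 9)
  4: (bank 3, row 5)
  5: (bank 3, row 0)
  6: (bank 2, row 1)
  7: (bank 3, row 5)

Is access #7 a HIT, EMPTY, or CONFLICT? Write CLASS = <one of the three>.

CLASS = CONFLICT

step 0: bank2 None->0 [EMPTY]
step 1: bank4 None->9 [EMPTY]
step 2: bank2 0->0 [HIT]
step 3: bank4 9->9 [HIT]
step 4: bank3 None->5 [EMPTY]
step 5: bank3 5->0 [CONFLICT]
step 6: bank2 0->1 [CONFLICT]
step 7: bank3 0->5 [CONFLICT]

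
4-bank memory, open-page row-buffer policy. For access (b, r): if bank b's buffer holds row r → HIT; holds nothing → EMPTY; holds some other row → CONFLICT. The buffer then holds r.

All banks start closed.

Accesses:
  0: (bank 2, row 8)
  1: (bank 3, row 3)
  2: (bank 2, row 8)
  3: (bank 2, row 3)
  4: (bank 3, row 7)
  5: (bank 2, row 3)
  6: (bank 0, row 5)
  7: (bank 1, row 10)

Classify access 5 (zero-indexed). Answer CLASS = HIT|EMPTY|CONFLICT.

0: bank 2 row 8 — prev None → EMPTY
1: bank 3 row 3 — prev None → EMPTY
2: bank 2 row 8 — prev 8 → HIT
3: bank 2 row 3 — prev 8 → CONFLICT
4: bank 3 row 7 — prev 3 → CONFLICT
5: bank 2 row 3 — prev 3 → HIT
6: bank 0 row 5 — prev None → EMPTY
7: bank 1 row 10 — prev None → EMPTY

CLASS = HIT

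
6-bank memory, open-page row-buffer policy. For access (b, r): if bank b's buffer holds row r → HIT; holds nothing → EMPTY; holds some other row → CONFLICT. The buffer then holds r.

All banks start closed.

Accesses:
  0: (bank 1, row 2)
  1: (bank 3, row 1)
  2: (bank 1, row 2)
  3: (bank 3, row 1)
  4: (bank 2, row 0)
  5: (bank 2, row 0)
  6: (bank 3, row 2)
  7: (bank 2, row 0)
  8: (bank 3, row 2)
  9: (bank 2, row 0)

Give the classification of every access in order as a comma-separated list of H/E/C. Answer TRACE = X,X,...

TRACE = E,E,H,H,E,H,C,H,H,H

step 0: bank1 None->2 [EMPTY]
step 1: bank3 None->1 [EMPTY]
step 2: bank1 2->2 [HIT]
step 3: bank3 1->1 [HIT]
step 4: bank2 None->0 [EMPTY]
step 5: bank2 0->0 [HIT]
step 6: bank3 1->2 [CONFLICT]
step 7: bank2 0->0 [HIT]
step 8: bank3 2->2 [HIT]
step 9: bank2 0->0 [HIT]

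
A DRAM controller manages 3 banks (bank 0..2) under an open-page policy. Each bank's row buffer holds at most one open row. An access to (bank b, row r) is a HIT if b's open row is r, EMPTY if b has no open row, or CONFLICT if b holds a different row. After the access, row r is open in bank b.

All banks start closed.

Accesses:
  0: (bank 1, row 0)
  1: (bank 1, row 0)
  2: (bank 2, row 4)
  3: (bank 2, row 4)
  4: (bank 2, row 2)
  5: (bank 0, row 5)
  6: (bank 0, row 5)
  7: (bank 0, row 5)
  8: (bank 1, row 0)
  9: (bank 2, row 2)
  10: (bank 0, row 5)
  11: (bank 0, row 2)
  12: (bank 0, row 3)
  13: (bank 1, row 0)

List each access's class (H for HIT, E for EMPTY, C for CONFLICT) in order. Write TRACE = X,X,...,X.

TRACE = E,H,E,H,C,E,H,H,H,H,H,C,C,H

step 0: bank1 None->0 [EMPTY]
step 1: bank1 0->0 [HIT]
step 2: bank2 None->4 [EMPTY]
step 3: bank2 4->4 [HIT]
step 4: bank2 4->2 [CONFLICT]
step 5: bank0 None->5 [EMPTY]
step 6: bank0 5->5 [HIT]
step 7: bank0 5->5 [HIT]
step 8: bank1 0->0 [HIT]
step 9: bank2 2->2 [HIT]
step 10: bank0 5->5 [HIT]
step 11: bank0 5->2 [CONFLICT]
step 12: bank0 2->3 [CONFLICT]
step 13: bank1 0->0 [HIT]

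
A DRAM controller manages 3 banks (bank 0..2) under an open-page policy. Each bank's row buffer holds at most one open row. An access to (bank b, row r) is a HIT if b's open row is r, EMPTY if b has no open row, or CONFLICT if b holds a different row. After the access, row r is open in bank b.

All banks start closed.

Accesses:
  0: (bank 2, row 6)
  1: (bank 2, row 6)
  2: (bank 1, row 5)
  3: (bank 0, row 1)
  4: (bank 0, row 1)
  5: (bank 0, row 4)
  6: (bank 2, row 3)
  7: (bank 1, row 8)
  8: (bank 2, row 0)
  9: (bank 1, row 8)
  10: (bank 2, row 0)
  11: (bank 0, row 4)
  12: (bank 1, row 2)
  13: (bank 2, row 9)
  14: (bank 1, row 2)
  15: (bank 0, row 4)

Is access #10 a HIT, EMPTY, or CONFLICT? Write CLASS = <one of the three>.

CLASS = HIT

  [0] b2 r6: no row ⇒ E
  [1] b2 r6: had r6 ⇒ H
  [2] b1 r5: no row ⇒ E
  [3] b0 r1: no row ⇒ E
  [4] b0 r1: had r1 ⇒ H
  [5] b0 r4: had r1 ⇒ C
  [6] b2 r3: had r6 ⇒ C
  [7] b1 r8: had r5 ⇒ C
  [8] b2 r0: had r3 ⇒ C
  [9] b1 r8: had r8 ⇒ H
  [10] b2 r0: had r0 ⇒ H
  [11] b0 r4: had r4 ⇒ H
  [12] b1 r2: had r8 ⇒ C
  [13] b2 r9: had r0 ⇒ C
  [14] b1 r2: had r2 ⇒ H
  [15] b0 r4: had r4 ⇒ H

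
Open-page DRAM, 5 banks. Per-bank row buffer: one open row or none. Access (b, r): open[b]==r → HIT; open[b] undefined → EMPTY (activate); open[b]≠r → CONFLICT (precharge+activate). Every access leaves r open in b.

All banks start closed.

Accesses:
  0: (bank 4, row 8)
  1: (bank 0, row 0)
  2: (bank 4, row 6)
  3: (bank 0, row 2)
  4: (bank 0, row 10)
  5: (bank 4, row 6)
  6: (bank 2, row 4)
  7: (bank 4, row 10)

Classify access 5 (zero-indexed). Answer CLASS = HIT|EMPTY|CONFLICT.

CLASS = HIT

#0 (4,8) E
#1 (0,0) E
#2 (4,6) C  (was 8)
#3 (0,2) C  (was 0)
#4 (0,10) C  (was 2)
#5 (4,6) H  (was 6)
#6 (2,4) E
#7 (4,10) C  (was 6)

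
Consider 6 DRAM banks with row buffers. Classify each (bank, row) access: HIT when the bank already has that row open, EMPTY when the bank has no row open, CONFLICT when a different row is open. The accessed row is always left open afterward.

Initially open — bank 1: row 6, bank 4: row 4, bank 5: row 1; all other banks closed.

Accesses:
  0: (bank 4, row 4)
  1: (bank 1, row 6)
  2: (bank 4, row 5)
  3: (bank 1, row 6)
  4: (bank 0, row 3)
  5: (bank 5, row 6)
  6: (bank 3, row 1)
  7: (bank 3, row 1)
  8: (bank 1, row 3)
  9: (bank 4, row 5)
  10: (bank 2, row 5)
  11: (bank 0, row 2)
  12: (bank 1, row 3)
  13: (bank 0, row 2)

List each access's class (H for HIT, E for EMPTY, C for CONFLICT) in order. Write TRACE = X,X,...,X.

step 0: bank4 4->4 [HIT]
step 1: bank1 6->6 [HIT]
step 2: bank4 4->5 [CONFLICT]
step 3: bank1 6->6 [HIT]
step 4: bank0 None->3 [EMPTY]
step 5: bank5 1->6 [CONFLICT]
step 6: bank3 None->1 [EMPTY]
step 7: bank3 1->1 [HIT]
step 8: bank1 6->3 [CONFLICT]
step 9: bank4 5->5 [HIT]
step 10: bank2 None->5 [EMPTY]
step 11: bank0 3->2 [CONFLICT]
step 12: bank1 3->3 [HIT]
step 13: bank0 2->2 [HIT]

TRACE = H,H,C,H,E,C,E,H,C,H,E,C,H,H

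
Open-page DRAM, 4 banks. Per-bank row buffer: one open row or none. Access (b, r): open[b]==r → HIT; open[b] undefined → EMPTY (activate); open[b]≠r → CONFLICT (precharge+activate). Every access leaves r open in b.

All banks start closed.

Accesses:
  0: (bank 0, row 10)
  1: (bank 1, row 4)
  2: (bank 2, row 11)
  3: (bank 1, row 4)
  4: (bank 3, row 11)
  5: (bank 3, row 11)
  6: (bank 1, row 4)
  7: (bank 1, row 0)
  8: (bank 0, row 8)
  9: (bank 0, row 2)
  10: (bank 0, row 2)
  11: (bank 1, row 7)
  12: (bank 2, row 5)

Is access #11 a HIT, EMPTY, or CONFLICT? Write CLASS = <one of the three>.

CLASS = CONFLICT

#0 (0,10) E
#1 (1,4) E
#2 (2,11) E
#3 (1,4) H  (was 4)
#4 (3,11) E
#5 (3,11) H  (was 11)
#6 (1,4) H  (was 4)
#7 (1,0) C  (was 4)
#8 (0,8) C  (was 10)
#9 (0,2) C  (was 8)
#10 (0,2) H  (was 2)
#11 (1,7) C  (was 0)
#12 (2,5) C  (was 11)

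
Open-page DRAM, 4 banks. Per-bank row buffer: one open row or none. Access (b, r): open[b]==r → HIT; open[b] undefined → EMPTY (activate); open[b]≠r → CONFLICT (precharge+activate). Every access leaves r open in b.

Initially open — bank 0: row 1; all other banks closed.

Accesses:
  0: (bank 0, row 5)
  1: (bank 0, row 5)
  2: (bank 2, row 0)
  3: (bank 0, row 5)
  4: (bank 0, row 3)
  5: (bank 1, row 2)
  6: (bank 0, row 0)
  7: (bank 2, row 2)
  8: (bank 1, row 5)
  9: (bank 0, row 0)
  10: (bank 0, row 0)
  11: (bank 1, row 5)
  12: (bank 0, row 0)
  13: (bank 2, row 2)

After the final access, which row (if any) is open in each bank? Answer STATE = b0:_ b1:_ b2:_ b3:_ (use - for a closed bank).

#0 (0,5) C  (was 1)
#1 (0,5) H  (was 5)
#2 (2,0) E
#3 (0,5) H  (was 5)
#4 (0,3) C  (was 5)
#5 (1,2) E
#6 (0,0) C  (was 3)
#7 (2,2) C  (was 0)
#8 (1,5) C  (was 2)
#9 (0,0) H  (was 0)
#10 (0,0) H  (was 0)
#11 (1,5) H  (was 5)
#12 (0,0) H  (was 0)
#13 (2,2) H  (was 2)

STATE = b0:0 b1:5 b2:2 b3:-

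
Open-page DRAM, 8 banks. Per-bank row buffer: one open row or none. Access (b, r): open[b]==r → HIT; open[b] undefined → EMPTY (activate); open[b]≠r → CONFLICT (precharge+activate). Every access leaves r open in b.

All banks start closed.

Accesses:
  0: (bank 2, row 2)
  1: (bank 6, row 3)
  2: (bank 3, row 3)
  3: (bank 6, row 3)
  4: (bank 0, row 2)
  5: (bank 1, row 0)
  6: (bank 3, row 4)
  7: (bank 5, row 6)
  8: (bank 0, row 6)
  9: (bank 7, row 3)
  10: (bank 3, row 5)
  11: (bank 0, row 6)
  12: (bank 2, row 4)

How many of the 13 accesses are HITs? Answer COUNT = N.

COUNT = 2

0: bank 2 row 2 — prev None → EMPTY
1: bank 6 row 3 — prev None → EMPTY
2: bank 3 row 3 — prev None → EMPTY
3: bank 6 row 3 — prev 3 → HIT
4: bank 0 row 2 — prev None → EMPTY
5: bank 1 row 0 — prev None → EMPTY
6: bank 3 row 4 — prev 3 → CONFLICT
7: bank 5 row 6 — prev None → EMPTY
8: bank 0 row 6 — prev 2 → CONFLICT
9: bank 7 row 3 — prev None → EMPTY
10: bank 3 row 5 — prev 4 → CONFLICT
11: bank 0 row 6 — prev 6 → HIT
12: bank 2 row 4 — prev 2 → CONFLICT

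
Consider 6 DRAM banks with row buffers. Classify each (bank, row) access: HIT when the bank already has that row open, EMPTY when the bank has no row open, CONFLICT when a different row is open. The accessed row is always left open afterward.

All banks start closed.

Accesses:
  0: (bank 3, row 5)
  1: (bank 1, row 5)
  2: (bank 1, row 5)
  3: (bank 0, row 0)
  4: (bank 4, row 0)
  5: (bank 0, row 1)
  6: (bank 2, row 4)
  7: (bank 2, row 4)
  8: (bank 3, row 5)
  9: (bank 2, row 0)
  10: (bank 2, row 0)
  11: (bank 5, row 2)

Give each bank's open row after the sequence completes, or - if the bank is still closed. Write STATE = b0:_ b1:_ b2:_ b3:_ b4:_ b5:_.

0: bank 3 row 5 — prev None → EMPTY
1: bank 1 row 5 — prev None → EMPTY
2: bank 1 row 5 — prev 5 → HIT
3: bank 0 row 0 — prev None → EMPTY
4: bank 4 row 0 — prev None → EMPTY
5: bank 0 row 1 — prev 0 → CONFLICT
6: bank 2 row 4 — prev None → EMPTY
7: bank 2 row 4 — prev 4 → HIT
8: bank 3 row 5 — prev 5 → HIT
9: bank 2 row 0 — prev 4 → CONFLICT
10: bank 2 row 0 — prev 0 → HIT
11: bank 5 row 2 — prev None → EMPTY

STATE = b0:1 b1:5 b2:0 b3:5 b4:0 b5:2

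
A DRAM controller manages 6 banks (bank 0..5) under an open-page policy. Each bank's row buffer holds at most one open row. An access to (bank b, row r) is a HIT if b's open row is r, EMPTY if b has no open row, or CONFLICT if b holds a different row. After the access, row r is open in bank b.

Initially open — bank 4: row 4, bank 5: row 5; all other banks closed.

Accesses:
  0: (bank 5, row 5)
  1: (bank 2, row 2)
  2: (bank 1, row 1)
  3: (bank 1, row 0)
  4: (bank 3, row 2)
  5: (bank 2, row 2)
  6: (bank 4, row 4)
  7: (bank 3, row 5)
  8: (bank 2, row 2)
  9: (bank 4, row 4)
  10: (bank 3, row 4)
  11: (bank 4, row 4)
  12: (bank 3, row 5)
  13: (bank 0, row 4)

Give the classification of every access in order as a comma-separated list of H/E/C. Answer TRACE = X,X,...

step 0: bank5 5->5 [HIT]
step 1: bank2 None->2 [EMPTY]
step 2: bank1 None->1 [EMPTY]
step 3: bank1 1->0 [CONFLICT]
step 4: bank3 None->2 [EMPTY]
step 5: bank2 2->2 [HIT]
step 6: bank4 4->4 [HIT]
step 7: bank3 2->5 [CONFLICT]
step 8: bank2 2->2 [HIT]
step 9: bank4 4->4 [HIT]
step 10: bank3 5->4 [CONFLICT]
step 11: bank4 4->4 [HIT]
step 12: bank3 4->5 [CONFLICT]
step 13: bank0 None->4 [EMPTY]

TRACE = H,E,E,C,E,H,H,C,H,H,C,H,C,E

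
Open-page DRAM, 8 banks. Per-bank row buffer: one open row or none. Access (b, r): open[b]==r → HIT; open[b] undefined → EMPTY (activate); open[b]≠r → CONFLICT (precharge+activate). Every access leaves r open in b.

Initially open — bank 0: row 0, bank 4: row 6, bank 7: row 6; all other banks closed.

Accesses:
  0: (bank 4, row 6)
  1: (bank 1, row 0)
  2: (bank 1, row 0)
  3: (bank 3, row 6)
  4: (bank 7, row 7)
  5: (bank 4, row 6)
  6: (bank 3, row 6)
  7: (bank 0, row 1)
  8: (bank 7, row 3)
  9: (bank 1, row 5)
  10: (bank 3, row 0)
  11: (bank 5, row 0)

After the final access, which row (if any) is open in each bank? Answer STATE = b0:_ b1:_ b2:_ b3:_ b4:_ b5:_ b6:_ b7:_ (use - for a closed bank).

  [0] b4 r6: had r6 ⇒ H
  [1] b1 r0: no row ⇒ E
  [2] b1 r0: had r0 ⇒ H
  [3] b3 r6: no row ⇒ E
  [4] b7 r7: had r6 ⇒ C
  [5] b4 r6: had r6 ⇒ H
  [6] b3 r6: had r6 ⇒ H
  [7] b0 r1: had r0 ⇒ C
  [8] b7 r3: had r7 ⇒ C
  [9] b1 r5: had r0 ⇒ C
  [10] b3 r0: had r6 ⇒ C
  [11] b5 r0: no row ⇒ E

STATE = b0:1 b1:5 b2:- b3:0 b4:6 b5:0 b6:- b7:3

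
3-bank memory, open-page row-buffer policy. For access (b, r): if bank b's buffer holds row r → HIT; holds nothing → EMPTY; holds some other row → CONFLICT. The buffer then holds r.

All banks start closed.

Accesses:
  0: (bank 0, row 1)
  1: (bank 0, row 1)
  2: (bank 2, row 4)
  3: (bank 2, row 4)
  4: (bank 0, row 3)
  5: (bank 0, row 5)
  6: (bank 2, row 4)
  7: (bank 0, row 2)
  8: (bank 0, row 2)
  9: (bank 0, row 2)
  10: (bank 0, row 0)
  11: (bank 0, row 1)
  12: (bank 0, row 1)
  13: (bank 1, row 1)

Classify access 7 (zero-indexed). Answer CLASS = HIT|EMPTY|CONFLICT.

CLASS = CONFLICT

  [0] b0 r1: no row ⇒ E
  [1] b0 r1: had r1 ⇒ H
  [2] b2 r4: no row ⇒ E
  [3] b2 r4: had r4 ⇒ H
  [4] b0 r3: had r1 ⇒ C
  [5] b0 r5: had r3 ⇒ C
  [6] b2 r4: had r4 ⇒ H
  [7] b0 r2: had r5 ⇒ C
  [8] b0 r2: had r2 ⇒ H
  [9] b0 r2: had r2 ⇒ H
  [10] b0 r0: had r2 ⇒ C
  [11] b0 r1: had r0 ⇒ C
  [12] b0 r1: had r1 ⇒ H
  [13] b1 r1: no row ⇒ E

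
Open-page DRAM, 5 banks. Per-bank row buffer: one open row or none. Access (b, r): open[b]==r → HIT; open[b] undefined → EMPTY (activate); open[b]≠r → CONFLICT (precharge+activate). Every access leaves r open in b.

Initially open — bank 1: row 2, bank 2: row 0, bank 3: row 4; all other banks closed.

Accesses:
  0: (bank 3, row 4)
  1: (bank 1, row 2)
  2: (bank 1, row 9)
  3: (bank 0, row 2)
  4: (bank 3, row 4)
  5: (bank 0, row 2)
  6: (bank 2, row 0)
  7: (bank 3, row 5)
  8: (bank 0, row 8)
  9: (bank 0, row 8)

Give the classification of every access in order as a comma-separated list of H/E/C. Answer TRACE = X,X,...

TRACE = H,H,C,E,H,H,H,C,C,H

  [0] b3 r4: had r4 ⇒ H
  [1] b1 r2: had r2 ⇒ H
  [2] b1 r9: had r2 ⇒ C
  [3] b0 r2: no row ⇒ E
  [4] b3 r4: had r4 ⇒ H
  [5] b0 r2: had r2 ⇒ H
  [6] b2 r0: had r0 ⇒ H
  [7] b3 r5: had r4 ⇒ C
  [8] b0 r8: had r2 ⇒ C
  [9] b0 r8: had r8 ⇒ H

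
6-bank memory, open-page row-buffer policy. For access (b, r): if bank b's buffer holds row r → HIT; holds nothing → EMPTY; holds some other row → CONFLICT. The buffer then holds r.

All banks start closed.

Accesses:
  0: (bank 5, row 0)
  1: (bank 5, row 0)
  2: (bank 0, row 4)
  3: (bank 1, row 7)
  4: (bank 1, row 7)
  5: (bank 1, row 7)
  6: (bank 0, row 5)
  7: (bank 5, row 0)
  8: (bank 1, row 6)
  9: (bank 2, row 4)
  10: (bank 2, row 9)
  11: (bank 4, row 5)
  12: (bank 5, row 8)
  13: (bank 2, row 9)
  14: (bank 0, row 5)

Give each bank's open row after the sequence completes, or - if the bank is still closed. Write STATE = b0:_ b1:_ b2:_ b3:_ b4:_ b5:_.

0: bank 5 row 0 — prev None → EMPTY
1: bank 5 row 0 — prev 0 → HIT
2: bank 0 row 4 — prev None → EMPTY
3: bank 1 row 7 — prev None → EMPTY
4: bank 1 row 7 — prev 7 → HIT
5: bank 1 row 7 — prev 7 → HIT
6: bank 0 row 5 — prev 4 → CONFLICT
7: bank 5 row 0 — prev 0 → HIT
8: bank 1 row 6 — prev 7 → CONFLICT
9: bank 2 row 4 — prev None → EMPTY
10: bank 2 row 9 — prev 4 → CONFLICT
11: bank 4 row 5 — prev None → EMPTY
12: bank 5 row 8 — prev 0 → CONFLICT
13: bank 2 row 9 — prev 9 → HIT
14: bank 0 row 5 — prev 5 → HIT

STATE = b0:5 b1:6 b2:9 b3:- b4:5 b5:8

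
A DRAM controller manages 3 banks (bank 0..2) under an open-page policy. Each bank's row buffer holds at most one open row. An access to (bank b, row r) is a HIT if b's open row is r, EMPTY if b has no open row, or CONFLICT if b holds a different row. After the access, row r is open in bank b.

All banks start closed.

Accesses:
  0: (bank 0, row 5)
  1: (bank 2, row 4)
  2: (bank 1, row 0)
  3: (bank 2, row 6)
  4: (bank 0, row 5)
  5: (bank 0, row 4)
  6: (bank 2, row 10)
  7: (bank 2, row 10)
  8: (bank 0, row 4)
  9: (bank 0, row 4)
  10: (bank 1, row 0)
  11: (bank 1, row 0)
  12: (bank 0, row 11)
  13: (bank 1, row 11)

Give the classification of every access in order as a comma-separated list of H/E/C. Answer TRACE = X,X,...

  [0] b0 r5: no row ⇒ E
  [1] b2 r4: no row ⇒ E
  [2] b1 r0: no row ⇒ E
  [3] b2 r6: had r4 ⇒ C
  [4] b0 r5: had r5 ⇒ H
  [5] b0 r4: had r5 ⇒ C
  [6] b2 r10: had r6 ⇒ C
  [7] b2 r10: had r10 ⇒ H
  [8] b0 r4: had r4 ⇒ H
  [9] b0 r4: had r4 ⇒ H
  [10] b1 r0: had r0 ⇒ H
  [11] b1 r0: had r0 ⇒ H
  [12] b0 r11: had r4 ⇒ C
  [13] b1 r11: had r0 ⇒ C

TRACE = E,E,E,C,H,C,C,H,H,H,H,H,C,C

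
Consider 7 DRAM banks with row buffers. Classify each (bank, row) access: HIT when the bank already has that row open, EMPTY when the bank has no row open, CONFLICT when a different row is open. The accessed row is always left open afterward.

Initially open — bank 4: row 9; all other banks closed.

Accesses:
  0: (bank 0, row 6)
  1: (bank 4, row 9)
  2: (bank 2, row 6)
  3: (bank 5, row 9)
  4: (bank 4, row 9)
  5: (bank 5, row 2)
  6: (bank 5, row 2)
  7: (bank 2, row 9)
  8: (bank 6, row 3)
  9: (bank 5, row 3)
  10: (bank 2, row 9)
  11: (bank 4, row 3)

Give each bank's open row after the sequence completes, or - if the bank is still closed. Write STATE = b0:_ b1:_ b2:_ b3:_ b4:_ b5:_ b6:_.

step 0: bank0 None->6 [EMPTY]
step 1: bank4 9->9 [HIT]
step 2: bank2 None->6 [EMPTY]
step 3: bank5 None->9 [EMPTY]
step 4: bank4 9->9 [HIT]
step 5: bank5 9->2 [CONFLICT]
step 6: bank5 2->2 [HIT]
step 7: bank2 6->9 [CONFLICT]
step 8: bank6 None->3 [EMPTY]
step 9: bank5 2->3 [CONFLICT]
step 10: bank2 9->9 [HIT]
step 11: bank4 9->3 [CONFLICT]

STATE = b0:6 b1:- b2:9 b3:- b4:3 b5:3 b6:3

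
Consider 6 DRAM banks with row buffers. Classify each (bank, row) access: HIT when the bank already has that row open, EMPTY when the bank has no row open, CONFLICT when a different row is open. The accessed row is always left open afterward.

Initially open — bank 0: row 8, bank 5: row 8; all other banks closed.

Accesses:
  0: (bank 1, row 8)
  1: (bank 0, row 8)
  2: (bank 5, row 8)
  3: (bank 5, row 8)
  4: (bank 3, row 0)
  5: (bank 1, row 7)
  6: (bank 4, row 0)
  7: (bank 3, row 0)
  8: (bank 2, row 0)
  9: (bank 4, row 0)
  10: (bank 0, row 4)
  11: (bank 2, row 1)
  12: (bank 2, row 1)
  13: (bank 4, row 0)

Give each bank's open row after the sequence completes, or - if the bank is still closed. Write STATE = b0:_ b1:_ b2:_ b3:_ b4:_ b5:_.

  [0] b1 r8: no row ⇒ E
  [1] b0 r8: had r8 ⇒ H
  [2] b5 r8: had r8 ⇒ H
  [3] b5 r8: had r8 ⇒ H
  [4] b3 r0: no row ⇒ E
  [5] b1 r7: had r8 ⇒ C
  [6] b4 r0: no row ⇒ E
  [7] b3 r0: had r0 ⇒ H
  [8] b2 r0: no row ⇒ E
  [9] b4 r0: had r0 ⇒ H
  [10] b0 r4: had r8 ⇒ C
  [11] b2 r1: had r0 ⇒ C
  [12] b2 r1: had r1 ⇒ H
  [13] b4 r0: had r0 ⇒ H

STATE = b0:4 b1:7 b2:1 b3:0 b4:0 b5:8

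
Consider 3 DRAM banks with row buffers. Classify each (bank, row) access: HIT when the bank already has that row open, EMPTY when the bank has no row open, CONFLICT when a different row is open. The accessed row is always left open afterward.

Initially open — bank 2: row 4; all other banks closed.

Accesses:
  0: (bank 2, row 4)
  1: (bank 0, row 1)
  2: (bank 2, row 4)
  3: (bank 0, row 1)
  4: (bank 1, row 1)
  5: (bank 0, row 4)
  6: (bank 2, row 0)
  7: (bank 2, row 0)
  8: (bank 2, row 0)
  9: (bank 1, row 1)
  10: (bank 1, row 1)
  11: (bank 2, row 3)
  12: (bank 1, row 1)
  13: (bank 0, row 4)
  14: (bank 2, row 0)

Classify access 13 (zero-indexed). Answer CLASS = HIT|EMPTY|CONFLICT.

#0 (2,4) H  (was 4)
#1 (0,1) E
#2 (2,4) H  (was 4)
#3 (0,1) H  (was 1)
#4 (1,1) E
#5 (0,4) C  (was 1)
#6 (2,0) C  (was 4)
#7 (2,0) H  (was 0)
#8 (2,0) H  (was 0)
#9 (1,1) H  (was 1)
#10 (1,1) H  (was 1)
#11 (2,3) C  (was 0)
#12 (1,1) H  (was 1)
#13 (0,4) H  (was 4)
#14 (2,0) C  (was 3)

CLASS = HIT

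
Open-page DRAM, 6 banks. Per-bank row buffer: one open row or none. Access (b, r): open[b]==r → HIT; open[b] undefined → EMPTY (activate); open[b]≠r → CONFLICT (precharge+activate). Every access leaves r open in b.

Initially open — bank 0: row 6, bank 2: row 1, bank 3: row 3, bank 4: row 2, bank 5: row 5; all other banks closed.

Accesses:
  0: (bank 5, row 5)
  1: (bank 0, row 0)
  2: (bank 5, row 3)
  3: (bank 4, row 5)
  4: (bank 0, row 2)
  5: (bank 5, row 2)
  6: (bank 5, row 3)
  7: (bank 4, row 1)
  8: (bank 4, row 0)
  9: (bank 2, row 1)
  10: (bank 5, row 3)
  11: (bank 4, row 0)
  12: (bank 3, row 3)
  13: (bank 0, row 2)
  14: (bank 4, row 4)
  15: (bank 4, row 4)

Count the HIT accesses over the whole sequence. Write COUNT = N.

step 0: bank5 5->5 [HIT]
step 1: bank0 6->0 [CONFLICT]
step 2: bank5 5->3 [CONFLICT]
step 3: bank4 2->5 [CONFLICT]
step 4: bank0 0->2 [CONFLICT]
step 5: bank5 3->2 [CONFLICT]
step 6: bank5 2->3 [CONFLICT]
step 7: bank4 5->1 [CONFLICT]
step 8: bank4 1->0 [CONFLICT]
step 9: bank2 1->1 [HIT]
step 10: bank5 3->3 [HIT]
step 11: bank4 0->0 [HIT]
step 12: bank3 3->3 [HIT]
step 13: bank0 2->2 [HIT]
step 14: bank4 0->4 [CONFLICT]
step 15: bank4 4->4 [HIT]

COUNT = 7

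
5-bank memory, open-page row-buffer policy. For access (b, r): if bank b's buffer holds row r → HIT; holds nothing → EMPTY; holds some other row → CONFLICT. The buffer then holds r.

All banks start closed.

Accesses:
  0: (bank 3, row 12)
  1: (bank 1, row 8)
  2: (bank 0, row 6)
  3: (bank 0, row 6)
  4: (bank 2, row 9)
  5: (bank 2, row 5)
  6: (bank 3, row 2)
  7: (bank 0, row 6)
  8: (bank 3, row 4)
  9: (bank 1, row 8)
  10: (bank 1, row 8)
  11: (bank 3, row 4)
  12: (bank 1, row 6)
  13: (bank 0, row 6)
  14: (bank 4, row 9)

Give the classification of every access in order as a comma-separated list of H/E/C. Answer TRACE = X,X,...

TRACE = E,E,E,H,E,C,C,H,C,H,H,H,C,H,E

  [0] b3 r12: no row ⇒ E
  [1] b1 r8: no row ⇒ E
  [2] b0 r6: no row ⇒ E
  [3] b0 r6: had r6 ⇒ H
  [4] b2 r9: no row ⇒ E
  [5] b2 r5: had r9 ⇒ C
  [6] b3 r2: had r12 ⇒ C
  [7] b0 r6: had r6 ⇒ H
  [8] b3 r4: had r2 ⇒ C
  [9] b1 r8: had r8 ⇒ H
  [10] b1 r8: had r8 ⇒ H
  [11] b3 r4: had r4 ⇒ H
  [12] b1 r6: had r8 ⇒ C
  [13] b0 r6: had r6 ⇒ H
  [14] b4 r9: no row ⇒ E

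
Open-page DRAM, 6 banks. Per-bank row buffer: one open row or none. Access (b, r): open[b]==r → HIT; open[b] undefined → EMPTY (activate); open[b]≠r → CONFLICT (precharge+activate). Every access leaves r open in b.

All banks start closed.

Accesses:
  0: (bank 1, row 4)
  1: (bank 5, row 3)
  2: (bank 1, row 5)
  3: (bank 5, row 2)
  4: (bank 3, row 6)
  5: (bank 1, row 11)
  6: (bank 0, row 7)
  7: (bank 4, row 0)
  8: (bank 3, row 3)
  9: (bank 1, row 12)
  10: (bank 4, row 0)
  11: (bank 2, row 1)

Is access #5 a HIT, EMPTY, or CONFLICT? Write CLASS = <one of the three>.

0: bank 1 row 4 — prev None → EMPTY
1: bank 5 row 3 — prev None → EMPTY
2: bank 1 row 5 — prev 4 → CONFLICT
3: bank 5 row 2 — prev 3 → CONFLICT
4: bank 3 row 6 — prev None → EMPTY
5: bank 1 row 11 — prev 5 → CONFLICT
6: bank 0 row 7 — prev None → EMPTY
7: bank 4 row 0 — prev None → EMPTY
8: bank 3 row 3 — prev 6 → CONFLICT
9: bank 1 row 12 — prev 11 → CONFLICT
10: bank 4 row 0 — prev 0 → HIT
11: bank 2 row 1 — prev None → EMPTY

CLASS = CONFLICT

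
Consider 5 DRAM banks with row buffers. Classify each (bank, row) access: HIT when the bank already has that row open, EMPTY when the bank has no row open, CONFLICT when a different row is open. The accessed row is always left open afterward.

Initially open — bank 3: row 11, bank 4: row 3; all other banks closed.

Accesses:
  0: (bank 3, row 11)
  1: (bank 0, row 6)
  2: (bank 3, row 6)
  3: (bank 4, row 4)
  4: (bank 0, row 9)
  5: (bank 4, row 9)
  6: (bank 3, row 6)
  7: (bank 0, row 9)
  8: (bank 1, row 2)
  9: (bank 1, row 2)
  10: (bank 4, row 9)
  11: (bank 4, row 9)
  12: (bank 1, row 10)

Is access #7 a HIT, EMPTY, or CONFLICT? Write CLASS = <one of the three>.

  [0] b3 r11: had r11 ⇒ H
  [1] b0 r6: no row ⇒ E
  [2] b3 r6: had r11 ⇒ C
  [3] b4 r4: had r3 ⇒ C
  [4] b0 r9: had r6 ⇒ C
  [5] b4 r9: had r4 ⇒ C
  [6] b3 r6: had r6 ⇒ H
  [7] b0 r9: had r9 ⇒ H
  [8] b1 r2: no row ⇒ E
  [9] b1 r2: had r2 ⇒ H
  [10] b4 r9: had r9 ⇒ H
  [11] b4 r9: had r9 ⇒ H
  [12] b1 r10: had r2 ⇒ C

CLASS = HIT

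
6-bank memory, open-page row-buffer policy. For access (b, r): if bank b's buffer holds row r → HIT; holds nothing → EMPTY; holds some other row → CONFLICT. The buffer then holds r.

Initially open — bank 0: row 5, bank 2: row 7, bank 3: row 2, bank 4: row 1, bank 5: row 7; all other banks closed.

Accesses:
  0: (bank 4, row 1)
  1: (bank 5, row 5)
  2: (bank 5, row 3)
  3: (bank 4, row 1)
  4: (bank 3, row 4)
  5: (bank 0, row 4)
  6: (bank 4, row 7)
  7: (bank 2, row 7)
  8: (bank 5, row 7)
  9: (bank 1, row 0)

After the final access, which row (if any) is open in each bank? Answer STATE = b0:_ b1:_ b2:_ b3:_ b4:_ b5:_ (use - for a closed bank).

step 0: bank4 1->1 [HIT]
step 1: bank5 7->5 [CONFLICT]
step 2: bank5 5->3 [CONFLICT]
step 3: bank4 1->1 [HIT]
step 4: bank3 2->4 [CONFLICT]
step 5: bank0 5->4 [CONFLICT]
step 6: bank4 1->7 [CONFLICT]
step 7: bank2 7->7 [HIT]
step 8: bank5 3->7 [CONFLICT]
step 9: bank1 None->0 [EMPTY]

STATE = b0:4 b1:0 b2:7 b3:4 b4:7 b5:7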